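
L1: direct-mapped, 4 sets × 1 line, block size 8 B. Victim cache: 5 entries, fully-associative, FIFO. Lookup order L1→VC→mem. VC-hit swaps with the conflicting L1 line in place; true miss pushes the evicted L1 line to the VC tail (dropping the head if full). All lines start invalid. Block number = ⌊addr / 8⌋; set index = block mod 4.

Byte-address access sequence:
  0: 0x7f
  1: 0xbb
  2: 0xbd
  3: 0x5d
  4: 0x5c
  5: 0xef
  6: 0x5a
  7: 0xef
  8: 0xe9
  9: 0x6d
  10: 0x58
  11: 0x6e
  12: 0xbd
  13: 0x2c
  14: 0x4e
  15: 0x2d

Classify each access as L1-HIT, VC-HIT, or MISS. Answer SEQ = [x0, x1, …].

#0 0x7f→b15/s3 MISS; vc=[]
#1 0xbb→b23/s3 MISS; vc=[15]
#2 0xbd→b23/s3 L1-HIT; vc=[15]
#3 0x5d→b11/s3 MISS; vc=[15,23]
#4 0x5c→b11/s3 L1-HIT; vc=[15,23]
#5 0xef→b29/s1 MISS; vc=[15,23]
#6 0x5a→b11/s3 L1-HIT; vc=[15,23]
#7 0xef→b29/s1 L1-HIT; vc=[15,23]
#8 0xe9→b29/s1 L1-HIT; vc=[15,23]
#9 0x6d→b13/s1 MISS; vc=[15,23,29]
#10 0x58→b11/s3 L1-HIT; vc=[15,23,29]
#11 0x6e→b13/s1 L1-HIT; vc=[15,23,29]
#12 0xbd→b23/s3 VC-HIT; vc=[15,11,29]
#13 0x2c→b5/s1 MISS; vc=[15,11,29,13]
#14 0x4e→b9/s1 MISS; vc=[15,11,29,13,5]
#15 0x2d→b5/s1 VC-HIT; vc=[15,11,29,13,9]

SEQ = [MISS, MISS, L1-HIT, MISS, L1-HIT, MISS, L1-HIT, L1-HIT, L1-HIT, MISS, L1-HIT, L1-HIT, VC-HIT, MISS, MISS, VC-HIT]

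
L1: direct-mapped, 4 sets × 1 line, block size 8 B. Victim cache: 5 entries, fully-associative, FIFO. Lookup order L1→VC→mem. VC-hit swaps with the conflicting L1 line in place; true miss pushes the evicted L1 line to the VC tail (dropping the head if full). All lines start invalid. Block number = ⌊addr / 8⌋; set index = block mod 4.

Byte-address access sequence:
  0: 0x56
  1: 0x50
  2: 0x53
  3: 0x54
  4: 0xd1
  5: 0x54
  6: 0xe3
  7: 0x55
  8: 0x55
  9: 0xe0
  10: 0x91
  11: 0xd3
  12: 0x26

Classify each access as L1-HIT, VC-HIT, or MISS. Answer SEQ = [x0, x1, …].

0: 0x56 (blk 10, set 2) → MISS  vc=[]
1: 0x50 (blk 10, set 2) → L1-HIT  vc=[]
2: 0x53 (blk 10, set 2) → L1-HIT  vc=[]
3: 0x54 (blk 10, set 2) → L1-HIT  vc=[]
4: 0xd1 (blk 26, set 2) → MISS  vc=[10]
5: 0x54 (blk 10, set 2) → VC-HIT  vc=[26]
6: 0xe3 (blk 28, set 0) → MISS  vc=[26]
7: 0x55 (blk 10, set 2) → L1-HIT  vc=[26]
8: 0x55 (blk 10, set 2) → L1-HIT  vc=[26]
9: 0xe0 (blk 28, set 0) → L1-HIT  vc=[26]
10: 0x91 (blk 18, set 2) → MISS  vc=[26, 10]
11: 0xd3 (blk 26, set 2) → VC-HIT  vc=[18, 10]
12: 0x26 (blk 4, set 0) → MISS  vc=[18, 10, 28]

SEQ = [MISS, L1-HIT, L1-HIT, L1-HIT, MISS, VC-HIT, MISS, L1-HIT, L1-HIT, L1-HIT, MISS, VC-HIT, MISS]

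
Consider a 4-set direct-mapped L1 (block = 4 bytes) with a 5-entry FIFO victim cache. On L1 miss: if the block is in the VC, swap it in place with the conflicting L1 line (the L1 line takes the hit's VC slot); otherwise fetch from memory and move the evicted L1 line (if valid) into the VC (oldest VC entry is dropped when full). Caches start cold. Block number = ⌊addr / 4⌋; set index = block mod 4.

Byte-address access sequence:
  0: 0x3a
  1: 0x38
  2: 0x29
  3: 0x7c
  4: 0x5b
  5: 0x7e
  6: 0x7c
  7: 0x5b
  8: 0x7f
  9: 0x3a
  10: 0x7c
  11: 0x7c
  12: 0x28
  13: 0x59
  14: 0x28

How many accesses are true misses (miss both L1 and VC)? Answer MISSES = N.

  [0] addr=0x3a blk=14 s=2: MISS | VC []
  [1] addr=0x38 blk=14 s=2: L1-HIT | VC []
  [2] addr=0x29 blk=10 s=2: MISS | VC [14]
  [3] addr=0x7c blk=31 s=3: MISS | VC [14]
  [4] addr=0x5b blk=22 s=2: MISS | VC [14, 10]
  [5] addr=0x7e blk=31 s=3: L1-HIT | VC [14, 10]
  [6] addr=0x7c blk=31 s=3: L1-HIT | VC [14, 10]
  [7] addr=0x5b blk=22 s=2: L1-HIT | VC [14, 10]
  [8] addr=0x7f blk=31 s=3: L1-HIT | VC [14, 10]
  [9] addr=0x3a blk=14 s=2: VC-HIT | VC [22, 10]
  [10] addr=0x7c blk=31 s=3: L1-HIT | VC [22, 10]
  [11] addr=0x7c blk=31 s=3: L1-HIT | VC [22, 10]
  [12] addr=0x28 blk=10 s=2: VC-HIT | VC [22, 14]
  [13] addr=0x59 blk=22 s=2: VC-HIT | VC [10, 14]
  [14] addr=0x28 blk=10 s=2: VC-HIT | VC [22, 14]

MISSES = 4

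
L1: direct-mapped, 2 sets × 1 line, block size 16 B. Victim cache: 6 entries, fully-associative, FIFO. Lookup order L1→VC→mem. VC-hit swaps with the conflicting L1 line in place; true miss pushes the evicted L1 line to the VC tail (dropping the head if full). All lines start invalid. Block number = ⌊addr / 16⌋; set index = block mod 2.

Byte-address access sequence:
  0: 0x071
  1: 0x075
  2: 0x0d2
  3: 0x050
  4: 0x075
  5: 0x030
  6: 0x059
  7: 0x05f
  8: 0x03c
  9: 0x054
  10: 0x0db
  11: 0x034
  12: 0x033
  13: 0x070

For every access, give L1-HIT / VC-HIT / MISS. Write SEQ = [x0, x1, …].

SEQ = [MISS, L1-HIT, MISS, MISS, VC-HIT, MISS, VC-HIT, L1-HIT, VC-HIT, VC-HIT, VC-HIT, VC-HIT, L1-HIT, VC-HIT]

#0 0x71→b7/s1 MISS; vc=[]
#1 0x75→b7/s1 L1-HIT; vc=[]
#2 0xd2→b13/s1 MISS; vc=[7]
#3 0x50→b5/s1 MISS; vc=[7,13]
#4 0x75→b7/s1 VC-HIT; vc=[5,13]
#5 0x30→b3/s1 MISS; vc=[5,13,7]
#6 0x59→b5/s1 VC-HIT; vc=[3,13,7]
#7 0x5f→b5/s1 L1-HIT; vc=[3,13,7]
#8 0x3c→b3/s1 VC-HIT; vc=[5,13,7]
#9 0x54→b5/s1 VC-HIT; vc=[3,13,7]
#10 0xdb→b13/s1 VC-HIT; vc=[3,5,7]
#11 0x34→b3/s1 VC-HIT; vc=[13,5,7]
#12 0x33→b3/s1 L1-HIT; vc=[13,5,7]
#13 0x70→b7/s1 VC-HIT; vc=[13,5,3]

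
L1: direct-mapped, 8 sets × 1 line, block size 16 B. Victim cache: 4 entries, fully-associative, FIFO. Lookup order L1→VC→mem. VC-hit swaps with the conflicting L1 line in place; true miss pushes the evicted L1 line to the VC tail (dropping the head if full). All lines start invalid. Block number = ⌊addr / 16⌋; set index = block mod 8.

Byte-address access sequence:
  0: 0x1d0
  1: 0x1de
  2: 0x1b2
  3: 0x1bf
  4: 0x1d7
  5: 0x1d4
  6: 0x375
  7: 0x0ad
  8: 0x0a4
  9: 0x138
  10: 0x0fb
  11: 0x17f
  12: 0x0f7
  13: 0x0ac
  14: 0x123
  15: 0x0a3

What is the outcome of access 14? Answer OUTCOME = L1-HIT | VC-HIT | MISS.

  [0] addr=0x1d0 blk=29 s=5: MISS | VC []
  [1] addr=0x1de blk=29 s=5: L1-HIT | VC []
  [2] addr=0x1b2 blk=27 s=3: MISS | VC []
  [3] addr=0x1bf blk=27 s=3: L1-HIT | VC []
  [4] addr=0x1d7 blk=29 s=5: L1-HIT | VC []
  [5] addr=0x1d4 blk=29 s=5: L1-HIT | VC []
  [6] addr=0x375 blk=55 s=7: MISS | VC []
  [7] addr=0xad blk=10 s=2: MISS | VC []
  [8] addr=0xa4 blk=10 s=2: L1-HIT | VC []
  [9] addr=0x138 blk=19 s=3: MISS | VC [27]
  [10] addr=0xfb blk=15 s=7: MISS | VC [27, 55]
  [11] addr=0x17f blk=23 s=7: MISS | VC [27, 55, 15]
  [12] addr=0xf7 blk=15 s=7: VC-HIT | VC [27, 55, 23]
  [13] addr=0xac blk=10 s=2: L1-HIT | VC [27, 55, 23]
  [14] addr=0x123 blk=18 s=2: MISS | VC [27, 55, 23, 10]
  [15] addr=0xa3 blk=10 s=2: VC-HIT | VC [27, 55, 23, 18]

OUTCOME = MISS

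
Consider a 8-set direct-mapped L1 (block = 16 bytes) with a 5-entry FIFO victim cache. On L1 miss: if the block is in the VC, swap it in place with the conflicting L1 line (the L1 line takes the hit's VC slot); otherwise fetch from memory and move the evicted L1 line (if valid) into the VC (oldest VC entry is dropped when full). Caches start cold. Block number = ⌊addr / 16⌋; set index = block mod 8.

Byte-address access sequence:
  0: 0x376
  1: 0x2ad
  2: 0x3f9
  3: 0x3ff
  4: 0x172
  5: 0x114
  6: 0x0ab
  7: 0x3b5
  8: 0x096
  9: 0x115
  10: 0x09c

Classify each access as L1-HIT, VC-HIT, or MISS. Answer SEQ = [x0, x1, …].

  [0] addr=0x376 blk=55 s=7: MISS | VC []
  [1] addr=0x2ad blk=42 s=2: MISS | VC []
  [2] addr=0x3f9 blk=63 s=7: MISS | VC [55]
  [3] addr=0x3ff blk=63 s=7: L1-HIT | VC [55]
  [4] addr=0x172 blk=23 s=7: MISS | VC [55, 63]
  [5] addr=0x114 blk=17 s=1: MISS | VC [55, 63]
  [6] addr=0xab blk=10 s=2: MISS | VC [55, 63, 42]
  [7] addr=0x3b5 blk=59 s=3: MISS | VC [55, 63, 42]
  [8] addr=0x96 blk=9 s=1: MISS | VC [55, 63, 42, 17]
  [9] addr=0x115 blk=17 s=1: VC-HIT | VC [55, 63, 42, 9]
  [10] addr=0x9c blk=9 s=1: VC-HIT | VC [55, 63, 42, 17]

SEQ = [MISS, MISS, MISS, L1-HIT, MISS, MISS, MISS, MISS, MISS, VC-HIT, VC-HIT]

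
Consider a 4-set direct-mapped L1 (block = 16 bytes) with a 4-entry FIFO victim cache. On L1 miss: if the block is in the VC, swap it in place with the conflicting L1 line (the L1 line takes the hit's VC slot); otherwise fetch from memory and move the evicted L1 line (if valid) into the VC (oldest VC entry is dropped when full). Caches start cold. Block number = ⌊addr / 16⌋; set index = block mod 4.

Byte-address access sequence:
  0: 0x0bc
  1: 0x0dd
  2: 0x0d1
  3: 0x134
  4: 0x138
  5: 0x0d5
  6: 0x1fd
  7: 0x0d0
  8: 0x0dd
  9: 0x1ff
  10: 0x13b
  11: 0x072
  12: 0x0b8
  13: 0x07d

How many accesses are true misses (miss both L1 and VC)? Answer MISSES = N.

MISSES = 5

#0 0xbc→b11/s3 MISS; vc=[]
#1 0xdd→b13/s1 MISS; vc=[]
#2 0xd1→b13/s1 L1-HIT; vc=[]
#3 0x134→b19/s3 MISS; vc=[11]
#4 0x138→b19/s3 L1-HIT; vc=[11]
#5 0xd5→b13/s1 L1-HIT; vc=[11]
#6 0x1fd→b31/s3 MISS; vc=[11,19]
#7 0xd0→b13/s1 L1-HIT; vc=[11,19]
#8 0xdd→b13/s1 L1-HIT; vc=[11,19]
#9 0x1ff→b31/s3 L1-HIT; vc=[11,19]
#10 0x13b→b19/s3 VC-HIT; vc=[11,31]
#11 0x72→b7/s3 MISS; vc=[11,31,19]
#12 0xb8→b11/s3 VC-HIT; vc=[7,31,19]
#13 0x7d→b7/s3 VC-HIT; vc=[11,31,19]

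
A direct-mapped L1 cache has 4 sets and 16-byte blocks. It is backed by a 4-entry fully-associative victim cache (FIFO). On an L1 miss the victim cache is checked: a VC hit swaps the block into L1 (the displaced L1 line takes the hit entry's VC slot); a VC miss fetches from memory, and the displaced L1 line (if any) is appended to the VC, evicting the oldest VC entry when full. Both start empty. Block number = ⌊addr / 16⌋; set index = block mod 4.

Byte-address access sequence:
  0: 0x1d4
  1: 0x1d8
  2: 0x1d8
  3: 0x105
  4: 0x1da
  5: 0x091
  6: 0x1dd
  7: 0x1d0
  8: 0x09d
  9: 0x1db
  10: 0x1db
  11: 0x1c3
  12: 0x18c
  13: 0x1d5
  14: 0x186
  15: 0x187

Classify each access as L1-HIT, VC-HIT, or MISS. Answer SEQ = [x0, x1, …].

SEQ = [MISS, L1-HIT, L1-HIT, MISS, L1-HIT, MISS, VC-HIT, L1-HIT, VC-HIT, VC-HIT, L1-HIT, MISS, MISS, L1-HIT, L1-HIT, L1-HIT]

#0 0x1d4→b29/s1 MISS; vc=[]
#1 0x1d8→b29/s1 L1-HIT; vc=[]
#2 0x1d8→b29/s1 L1-HIT; vc=[]
#3 0x105→b16/s0 MISS; vc=[]
#4 0x1da→b29/s1 L1-HIT; vc=[]
#5 0x91→b9/s1 MISS; vc=[29]
#6 0x1dd→b29/s1 VC-HIT; vc=[9]
#7 0x1d0→b29/s1 L1-HIT; vc=[9]
#8 0x9d→b9/s1 VC-HIT; vc=[29]
#9 0x1db→b29/s1 VC-HIT; vc=[9]
#10 0x1db→b29/s1 L1-HIT; vc=[9]
#11 0x1c3→b28/s0 MISS; vc=[9,16]
#12 0x18c→b24/s0 MISS; vc=[9,16,28]
#13 0x1d5→b29/s1 L1-HIT; vc=[9,16,28]
#14 0x186→b24/s0 L1-HIT; vc=[9,16,28]
#15 0x187→b24/s0 L1-HIT; vc=[9,16,28]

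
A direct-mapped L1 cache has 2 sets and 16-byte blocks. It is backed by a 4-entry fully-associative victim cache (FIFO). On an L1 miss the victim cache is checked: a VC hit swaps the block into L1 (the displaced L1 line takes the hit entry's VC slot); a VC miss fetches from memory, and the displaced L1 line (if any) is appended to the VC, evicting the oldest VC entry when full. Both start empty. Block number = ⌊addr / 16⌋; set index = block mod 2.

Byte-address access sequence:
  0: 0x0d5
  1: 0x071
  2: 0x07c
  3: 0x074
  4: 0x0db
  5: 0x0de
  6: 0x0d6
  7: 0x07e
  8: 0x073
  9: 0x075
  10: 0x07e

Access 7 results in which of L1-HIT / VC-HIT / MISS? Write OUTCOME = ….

0: 0xd5 (blk 13, set 1) → MISS  vc=[]
1: 0x71 (blk 7, set 1) → MISS  vc=[13]
2: 0x7c (blk 7, set 1) → L1-HIT  vc=[13]
3: 0x74 (blk 7, set 1) → L1-HIT  vc=[13]
4: 0xdb (blk 13, set 1) → VC-HIT  vc=[7]
5: 0xde (blk 13, set 1) → L1-HIT  vc=[7]
6: 0xd6 (blk 13, set 1) → L1-HIT  vc=[7]
7: 0x7e (blk 7, set 1) → VC-HIT  vc=[13]
8: 0x73 (blk 7, set 1) → L1-HIT  vc=[13]
9: 0x75 (blk 7, set 1) → L1-HIT  vc=[13]
10: 0x7e (blk 7, set 1) → L1-HIT  vc=[13]

OUTCOME = VC-HIT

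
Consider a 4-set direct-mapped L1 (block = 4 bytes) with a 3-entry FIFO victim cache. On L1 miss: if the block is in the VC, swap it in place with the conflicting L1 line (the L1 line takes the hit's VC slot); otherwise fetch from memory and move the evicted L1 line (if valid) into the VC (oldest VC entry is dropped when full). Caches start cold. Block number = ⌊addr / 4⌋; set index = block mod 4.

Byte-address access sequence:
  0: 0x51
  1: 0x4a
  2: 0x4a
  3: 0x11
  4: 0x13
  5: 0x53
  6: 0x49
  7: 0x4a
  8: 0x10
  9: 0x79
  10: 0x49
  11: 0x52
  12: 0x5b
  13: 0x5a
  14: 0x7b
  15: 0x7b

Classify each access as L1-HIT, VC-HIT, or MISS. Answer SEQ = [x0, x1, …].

0: 0x51 (blk 20, set 0) → MISS  vc=[]
1: 0x4a (blk 18, set 2) → MISS  vc=[]
2: 0x4a (blk 18, set 2) → L1-HIT  vc=[]
3: 0x11 (blk 4, set 0) → MISS  vc=[20]
4: 0x13 (blk 4, set 0) → L1-HIT  vc=[20]
5: 0x53 (blk 20, set 0) → VC-HIT  vc=[4]
6: 0x49 (blk 18, set 2) → L1-HIT  vc=[4]
7: 0x4a (blk 18, set 2) → L1-HIT  vc=[4]
8: 0x10 (blk 4, set 0) → VC-HIT  vc=[20]
9: 0x79 (blk 30, set 2) → MISS  vc=[20, 18]
10: 0x49 (blk 18, set 2) → VC-HIT  vc=[20, 30]
11: 0x52 (blk 20, set 0) → VC-HIT  vc=[4, 30]
12: 0x5b (blk 22, set 2) → MISS  vc=[4, 30, 18]
13: 0x5a (blk 22, set 2) → L1-HIT  vc=[4, 30, 18]
14: 0x7b (blk 30, set 2) → VC-HIT  vc=[4, 22, 18]
15: 0x7b (blk 30, set 2) → L1-HIT  vc=[4, 22, 18]

SEQ = [MISS, MISS, L1-HIT, MISS, L1-HIT, VC-HIT, L1-HIT, L1-HIT, VC-HIT, MISS, VC-HIT, VC-HIT, MISS, L1-HIT, VC-HIT, L1-HIT]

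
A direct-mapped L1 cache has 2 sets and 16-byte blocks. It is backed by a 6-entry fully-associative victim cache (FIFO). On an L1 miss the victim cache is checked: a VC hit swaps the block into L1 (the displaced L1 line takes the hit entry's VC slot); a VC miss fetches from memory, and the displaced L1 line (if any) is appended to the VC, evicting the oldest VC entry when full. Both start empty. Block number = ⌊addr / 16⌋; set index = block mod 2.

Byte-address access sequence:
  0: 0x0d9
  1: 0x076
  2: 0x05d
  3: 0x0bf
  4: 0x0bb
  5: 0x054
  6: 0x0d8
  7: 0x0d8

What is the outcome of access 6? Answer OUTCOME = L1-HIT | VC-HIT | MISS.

#0 0xd9→b13/s1 MISS; vc=[]
#1 0x76→b7/s1 MISS; vc=[13]
#2 0x5d→b5/s1 MISS; vc=[13,7]
#3 0xbf→b11/s1 MISS; vc=[13,7,5]
#4 0xbb→b11/s1 L1-HIT; vc=[13,7,5]
#5 0x54→b5/s1 VC-HIT; vc=[13,7,11]
#6 0xd8→b13/s1 VC-HIT; vc=[5,7,11]
#7 0xd8→b13/s1 L1-HIT; vc=[5,7,11]

OUTCOME = VC-HIT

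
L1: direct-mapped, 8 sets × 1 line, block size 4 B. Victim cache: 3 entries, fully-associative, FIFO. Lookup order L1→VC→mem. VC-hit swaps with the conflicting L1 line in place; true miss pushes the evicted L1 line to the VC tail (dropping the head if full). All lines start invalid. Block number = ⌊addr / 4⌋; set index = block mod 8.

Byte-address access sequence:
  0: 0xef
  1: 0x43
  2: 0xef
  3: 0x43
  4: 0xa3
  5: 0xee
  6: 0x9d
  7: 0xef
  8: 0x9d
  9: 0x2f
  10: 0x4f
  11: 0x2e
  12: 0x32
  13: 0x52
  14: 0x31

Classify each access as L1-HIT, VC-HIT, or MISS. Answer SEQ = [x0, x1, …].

SEQ = [MISS, MISS, L1-HIT, L1-HIT, MISS, L1-HIT, MISS, L1-HIT, L1-HIT, MISS, MISS, VC-HIT, MISS, MISS, VC-HIT]

#0 0xef→b59/s3 MISS; vc=[]
#1 0x43→b16/s0 MISS; vc=[]
#2 0xef→b59/s3 L1-HIT; vc=[]
#3 0x43→b16/s0 L1-HIT; vc=[]
#4 0xa3→b40/s0 MISS; vc=[16]
#5 0xee→b59/s3 L1-HIT; vc=[16]
#6 0x9d→b39/s7 MISS; vc=[16]
#7 0xef→b59/s3 L1-HIT; vc=[16]
#8 0x9d→b39/s7 L1-HIT; vc=[16]
#9 0x2f→b11/s3 MISS; vc=[16,59]
#10 0x4f→b19/s3 MISS; vc=[16,59,11]
#11 0x2e→b11/s3 VC-HIT; vc=[16,59,19]
#12 0x32→b12/s4 MISS; vc=[16,59,19]
#13 0x52→b20/s4 MISS; vc=[59,19,12]
#14 0x31→b12/s4 VC-HIT; vc=[59,19,20]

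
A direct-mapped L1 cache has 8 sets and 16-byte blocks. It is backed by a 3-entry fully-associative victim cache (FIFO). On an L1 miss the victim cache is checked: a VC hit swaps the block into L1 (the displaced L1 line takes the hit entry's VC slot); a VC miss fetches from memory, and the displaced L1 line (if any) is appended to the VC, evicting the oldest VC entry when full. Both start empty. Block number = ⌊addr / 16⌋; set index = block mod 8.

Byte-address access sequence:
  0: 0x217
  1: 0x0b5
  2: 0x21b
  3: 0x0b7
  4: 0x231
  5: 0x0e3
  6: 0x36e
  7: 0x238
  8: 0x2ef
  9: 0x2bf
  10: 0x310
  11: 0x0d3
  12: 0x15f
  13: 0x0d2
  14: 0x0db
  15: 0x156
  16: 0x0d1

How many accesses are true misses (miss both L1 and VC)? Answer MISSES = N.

MISSES = 10

  [0] addr=0x217 blk=33 s=1: MISS | VC []
  [1] addr=0xb5 blk=11 s=3: MISS | VC []
  [2] addr=0x21b blk=33 s=1: L1-HIT | VC []
  [3] addr=0xb7 blk=11 s=3: L1-HIT | VC []
  [4] addr=0x231 blk=35 s=3: MISS | VC [11]
  [5] addr=0xe3 blk=14 s=6: MISS | VC [11]
  [6] addr=0x36e blk=54 s=6: MISS | VC [11, 14]
  [7] addr=0x238 blk=35 s=3: L1-HIT | VC [11, 14]
  [8] addr=0x2ef blk=46 s=6: MISS | VC [11, 14, 54]
  [9] addr=0x2bf blk=43 s=3: MISS | VC [14, 54, 35]
  [10] addr=0x310 blk=49 s=1: MISS | VC [54, 35, 33]
  [11] addr=0xd3 blk=13 s=5: MISS | VC [54, 35, 33]
  [12] addr=0x15f blk=21 s=5: MISS | VC [35, 33, 13]
  [13] addr=0xd2 blk=13 s=5: VC-HIT | VC [35, 33, 21]
  [14] addr=0xdb blk=13 s=5: L1-HIT | VC [35, 33, 21]
  [15] addr=0x156 blk=21 s=5: VC-HIT | VC [35, 33, 13]
  [16] addr=0xd1 blk=13 s=5: VC-HIT | VC [35, 33, 21]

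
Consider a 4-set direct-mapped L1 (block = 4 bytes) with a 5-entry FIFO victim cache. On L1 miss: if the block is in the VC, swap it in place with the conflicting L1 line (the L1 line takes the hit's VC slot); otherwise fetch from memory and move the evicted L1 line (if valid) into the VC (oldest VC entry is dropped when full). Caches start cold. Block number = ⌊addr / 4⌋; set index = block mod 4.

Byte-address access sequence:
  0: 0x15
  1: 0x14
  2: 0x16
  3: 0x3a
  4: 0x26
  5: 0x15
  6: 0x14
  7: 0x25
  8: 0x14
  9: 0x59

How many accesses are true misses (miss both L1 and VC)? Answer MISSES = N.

0: 0x15 (blk 5, set 1) → MISS  vc=[]
1: 0x14 (blk 5, set 1) → L1-HIT  vc=[]
2: 0x16 (blk 5, set 1) → L1-HIT  vc=[]
3: 0x3a (blk 14, set 2) → MISS  vc=[]
4: 0x26 (blk 9, set 1) → MISS  vc=[5]
5: 0x15 (blk 5, set 1) → VC-HIT  vc=[9]
6: 0x14 (blk 5, set 1) → L1-HIT  vc=[9]
7: 0x25 (blk 9, set 1) → VC-HIT  vc=[5]
8: 0x14 (blk 5, set 1) → VC-HIT  vc=[9]
9: 0x59 (blk 22, set 2) → MISS  vc=[9, 14]

MISSES = 4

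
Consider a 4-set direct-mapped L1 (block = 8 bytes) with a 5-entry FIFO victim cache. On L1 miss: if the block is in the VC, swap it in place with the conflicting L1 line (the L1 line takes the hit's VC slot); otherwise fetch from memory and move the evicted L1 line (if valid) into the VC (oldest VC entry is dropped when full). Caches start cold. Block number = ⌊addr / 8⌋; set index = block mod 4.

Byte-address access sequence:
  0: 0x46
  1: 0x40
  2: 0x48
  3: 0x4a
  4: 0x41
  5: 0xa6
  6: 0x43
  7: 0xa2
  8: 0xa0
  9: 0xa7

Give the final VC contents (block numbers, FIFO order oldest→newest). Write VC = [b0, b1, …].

VC = [8]

0: 0x46 (blk 8, set 0) → MISS  vc=[]
1: 0x40 (blk 8, set 0) → L1-HIT  vc=[]
2: 0x48 (blk 9, set 1) → MISS  vc=[]
3: 0x4a (blk 9, set 1) → L1-HIT  vc=[]
4: 0x41 (blk 8, set 0) → L1-HIT  vc=[]
5: 0xa6 (blk 20, set 0) → MISS  vc=[8]
6: 0x43 (blk 8, set 0) → VC-HIT  vc=[20]
7: 0xa2 (blk 20, set 0) → VC-HIT  vc=[8]
8: 0xa0 (blk 20, set 0) → L1-HIT  vc=[8]
9: 0xa7 (blk 20, set 0) → L1-HIT  vc=[8]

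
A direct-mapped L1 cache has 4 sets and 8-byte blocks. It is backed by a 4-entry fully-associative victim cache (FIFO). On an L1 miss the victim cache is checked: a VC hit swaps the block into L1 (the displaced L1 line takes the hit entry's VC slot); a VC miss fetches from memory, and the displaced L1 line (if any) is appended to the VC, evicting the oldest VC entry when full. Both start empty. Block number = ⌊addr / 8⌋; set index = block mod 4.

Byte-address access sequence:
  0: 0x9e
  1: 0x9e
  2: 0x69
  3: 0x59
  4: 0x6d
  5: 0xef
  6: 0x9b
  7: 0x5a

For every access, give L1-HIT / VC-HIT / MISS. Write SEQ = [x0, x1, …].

0: 0x9e (blk 19, set 3) → MISS  vc=[]
1: 0x9e (blk 19, set 3) → L1-HIT  vc=[]
2: 0x69 (blk 13, set 1) → MISS  vc=[]
3: 0x59 (blk 11, set 3) → MISS  vc=[19]
4: 0x6d (blk 13, set 1) → L1-HIT  vc=[19]
5: 0xef (blk 29, set 1) → MISS  vc=[19, 13]
6: 0x9b (blk 19, set 3) → VC-HIT  vc=[11, 13]
7: 0x5a (blk 11, set 3) → VC-HIT  vc=[19, 13]

SEQ = [MISS, L1-HIT, MISS, MISS, L1-HIT, MISS, VC-HIT, VC-HIT]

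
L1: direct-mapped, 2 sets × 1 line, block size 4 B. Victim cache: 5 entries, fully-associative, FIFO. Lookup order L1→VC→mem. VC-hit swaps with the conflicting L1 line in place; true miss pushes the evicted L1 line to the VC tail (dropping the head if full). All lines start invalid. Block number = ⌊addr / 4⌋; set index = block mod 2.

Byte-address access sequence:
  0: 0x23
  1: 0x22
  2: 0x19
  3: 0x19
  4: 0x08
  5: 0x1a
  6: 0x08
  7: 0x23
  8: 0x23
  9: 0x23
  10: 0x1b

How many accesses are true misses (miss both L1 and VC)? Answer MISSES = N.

  [0] addr=0x23 blk=8 s=0: MISS | VC []
  [1] addr=0x22 blk=8 s=0: L1-HIT | VC []
  [2] addr=0x19 blk=6 s=0: MISS | VC [8]
  [3] addr=0x19 blk=6 s=0: L1-HIT | VC [8]
  [4] addr=0x8 blk=2 s=0: MISS | VC [8, 6]
  [5] addr=0x1a blk=6 s=0: VC-HIT | VC [8, 2]
  [6] addr=0x8 blk=2 s=0: VC-HIT | VC [8, 6]
  [7] addr=0x23 blk=8 s=0: VC-HIT | VC [2, 6]
  [8] addr=0x23 blk=8 s=0: L1-HIT | VC [2, 6]
  [9] addr=0x23 blk=8 s=0: L1-HIT | VC [2, 6]
  [10] addr=0x1b blk=6 s=0: VC-HIT | VC [2, 8]

MISSES = 3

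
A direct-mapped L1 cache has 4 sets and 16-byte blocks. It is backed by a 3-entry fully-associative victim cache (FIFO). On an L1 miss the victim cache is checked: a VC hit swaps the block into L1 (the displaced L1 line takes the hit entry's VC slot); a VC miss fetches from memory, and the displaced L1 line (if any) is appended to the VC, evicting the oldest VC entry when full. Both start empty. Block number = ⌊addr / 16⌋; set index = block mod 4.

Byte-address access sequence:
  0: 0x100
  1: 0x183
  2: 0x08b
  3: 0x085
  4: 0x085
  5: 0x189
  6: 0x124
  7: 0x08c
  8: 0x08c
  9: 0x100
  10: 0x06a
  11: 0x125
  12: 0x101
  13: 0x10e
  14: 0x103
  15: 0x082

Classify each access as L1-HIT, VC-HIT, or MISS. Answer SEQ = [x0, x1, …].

SEQ = [MISS, MISS, MISS, L1-HIT, L1-HIT, VC-HIT, MISS, VC-HIT, L1-HIT, VC-HIT, MISS, VC-HIT, L1-HIT, L1-HIT, L1-HIT, VC-HIT]

0: 0x100 (blk 16, set 0) → MISS  vc=[]
1: 0x183 (blk 24, set 0) → MISS  vc=[16]
2: 0x8b (blk 8, set 0) → MISS  vc=[16, 24]
3: 0x85 (blk 8, set 0) → L1-HIT  vc=[16, 24]
4: 0x85 (blk 8, set 0) → L1-HIT  vc=[16, 24]
5: 0x189 (blk 24, set 0) → VC-HIT  vc=[16, 8]
6: 0x124 (blk 18, set 2) → MISS  vc=[16, 8]
7: 0x8c (blk 8, set 0) → VC-HIT  vc=[16, 24]
8: 0x8c (blk 8, set 0) → L1-HIT  vc=[16, 24]
9: 0x100 (blk 16, set 0) → VC-HIT  vc=[8, 24]
10: 0x6a (blk 6, set 2) → MISS  vc=[8, 24, 18]
11: 0x125 (blk 18, set 2) → VC-HIT  vc=[8, 24, 6]
12: 0x101 (blk 16, set 0) → L1-HIT  vc=[8, 24, 6]
13: 0x10e (blk 16, set 0) → L1-HIT  vc=[8, 24, 6]
14: 0x103 (blk 16, set 0) → L1-HIT  vc=[8, 24, 6]
15: 0x82 (blk 8, set 0) → VC-HIT  vc=[16, 24, 6]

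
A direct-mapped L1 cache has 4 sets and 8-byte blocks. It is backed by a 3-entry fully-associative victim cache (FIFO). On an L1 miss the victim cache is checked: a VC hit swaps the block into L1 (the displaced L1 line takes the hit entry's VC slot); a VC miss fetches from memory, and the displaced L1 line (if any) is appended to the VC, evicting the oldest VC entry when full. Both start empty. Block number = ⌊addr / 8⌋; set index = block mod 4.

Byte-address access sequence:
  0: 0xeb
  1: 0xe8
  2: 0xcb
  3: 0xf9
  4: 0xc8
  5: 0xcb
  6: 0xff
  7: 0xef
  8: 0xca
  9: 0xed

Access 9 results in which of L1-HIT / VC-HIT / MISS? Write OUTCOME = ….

#0 0xeb→b29/s1 MISS; vc=[]
#1 0xe8→b29/s1 L1-HIT; vc=[]
#2 0xcb→b25/s1 MISS; vc=[29]
#3 0xf9→b31/s3 MISS; vc=[29]
#4 0xc8→b25/s1 L1-HIT; vc=[29]
#5 0xcb→b25/s1 L1-HIT; vc=[29]
#6 0xff→b31/s3 L1-HIT; vc=[29]
#7 0xef→b29/s1 VC-HIT; vc=[25]
#8 0xca→b25/s1 VC-HIT; vc=[29]
#9 0xed→b29/s1 VC-HIT; vc=[25]

OUTCOME = VC-HIT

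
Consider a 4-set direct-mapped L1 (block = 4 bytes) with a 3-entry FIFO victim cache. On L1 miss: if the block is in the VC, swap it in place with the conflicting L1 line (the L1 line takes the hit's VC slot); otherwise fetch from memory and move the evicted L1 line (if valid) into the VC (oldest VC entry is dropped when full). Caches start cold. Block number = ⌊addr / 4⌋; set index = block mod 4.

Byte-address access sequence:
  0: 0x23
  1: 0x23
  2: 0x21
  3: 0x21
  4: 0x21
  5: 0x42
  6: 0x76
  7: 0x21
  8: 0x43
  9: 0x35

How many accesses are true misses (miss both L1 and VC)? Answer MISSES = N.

MISSES = 4

#0 0x23→b8/s0 MISS; vc=[]
#1 0x23→b8/s0 L1-HIT; vc=[]
#2 0x21→b8/s0 L1-HIT; vc=[]
#3 0x21→b8/s0 L1-HIT; vc=[]
#4 0x21→b8/s0 L1-HIT; vc=[]
#5 0x42→b16/s0 MISS; vc=[8]
#6 0x76→b29/s1 MISS; vc=[8]
#7 0x21→b8/s0 VC-HIT; vc=[16]
#8 0x43→b16/s0 VC-HIT; vc=[8]
#9 0x35→b13/s1 MISS; vc=[8,29]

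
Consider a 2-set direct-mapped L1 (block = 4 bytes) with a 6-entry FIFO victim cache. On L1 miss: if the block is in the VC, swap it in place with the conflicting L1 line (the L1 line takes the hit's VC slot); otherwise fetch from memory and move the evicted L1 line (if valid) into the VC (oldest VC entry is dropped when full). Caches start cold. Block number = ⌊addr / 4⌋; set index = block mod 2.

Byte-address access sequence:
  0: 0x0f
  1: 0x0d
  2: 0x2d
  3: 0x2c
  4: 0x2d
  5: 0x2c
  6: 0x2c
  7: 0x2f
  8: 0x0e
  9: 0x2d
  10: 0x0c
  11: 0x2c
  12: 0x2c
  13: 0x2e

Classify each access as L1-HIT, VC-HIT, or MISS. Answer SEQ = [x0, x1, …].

#0 0xf→b3/s1 MISS; vc=[]
#1 0xd→b3/s1 L1-HIT; vc=[]
#2 0x2d→b11/s1 MISS; vc=[3]
#3 0x2c→b11/s1 L1-HIT; vc=[3]
#4 0x2d→b11/s1 L1-HIT; vc=[3]
#5 0x2c→b11/s1 L1-HIT; vc=[3]
#6 0x2c→b11/s1 L1-HIT; vc=[3]
#7 0x2f→b11/s1 L1-HIT; vc=[3]
#8 0xe→b3/s1 VC-HIT; vc=[11]
#9 0x2d→b11/s1 VC-HIT; vc=[3]
#10 0xc→b3/s1 VC-HIT; vc=[11]
#11 0x2c→b11/s1 VC-HIT; vc=[3]
#12 0x2c→b11/s1 L1-HIT; vc=[3]
#13 0x2e→b11/s1 L1-HIT; vc=[3]

SEQ = [MISS, L1-HIT, MISS, L1-HIT, L1-HIT, L1-HIT, L1-HIT, L1-HIT, VC-HIT, VC-HIT, VC-HIT, VC-HIT, L1-HIT, L1-HIT]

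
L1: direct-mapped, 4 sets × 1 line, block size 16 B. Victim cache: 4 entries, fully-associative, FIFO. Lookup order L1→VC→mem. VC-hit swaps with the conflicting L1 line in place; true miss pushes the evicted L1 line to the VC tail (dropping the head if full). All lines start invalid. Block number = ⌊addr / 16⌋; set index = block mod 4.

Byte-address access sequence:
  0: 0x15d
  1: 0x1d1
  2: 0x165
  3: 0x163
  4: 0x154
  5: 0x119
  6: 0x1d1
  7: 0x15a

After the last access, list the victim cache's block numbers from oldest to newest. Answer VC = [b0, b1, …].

#0 0x15d→b21/s1 MISS; vc=[]
#1 0x1d1→b29/s1 MISS; vc=[21]
#2 0x165→b22/s2 MISS; vc=[21]
#3 0x163→b22/s2 L1-HIT; vc=[21]
#4 0x154→b21/s1 VC-HIT; vc=[29]
#5 0x119→b17/s1 MISS; vc=[29,21]
#6 0x1d1→b29/s1 VC-HIT; vc=[17,21]
#7 0x15a→b21/s1 VC-HIT; vc=[17,29]

VC = [17, 29]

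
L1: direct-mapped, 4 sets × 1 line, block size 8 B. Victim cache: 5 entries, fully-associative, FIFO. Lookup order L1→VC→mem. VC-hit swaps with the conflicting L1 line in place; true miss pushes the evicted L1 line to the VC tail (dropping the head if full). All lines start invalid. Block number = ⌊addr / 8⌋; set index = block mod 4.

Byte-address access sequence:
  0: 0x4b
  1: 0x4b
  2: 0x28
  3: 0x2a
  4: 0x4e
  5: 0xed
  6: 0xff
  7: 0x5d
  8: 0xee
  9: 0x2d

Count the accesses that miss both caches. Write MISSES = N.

MISSES = 5

  [0] addr=0x4b blk=9 s=1: MISS | VC []
  [1] addr=0x4b blk=9 s=1: L1-HIT | VC []
  [2] addr=0x28 blk=5 s=1: MISS | VC [9]
  [3] addr=0x2a blk=5 s=1: L1-HIT | VC [9]
  [4] addr=0x4e blk=9 s=1: VC-HIT | VC [5]
  [5] addr=0xed blk=29 s=1: MISS | VC [5, 9]
  [6] addr=0xff blk=31 s=3: MISS | VC [5, 9]
  [7] addr=0x5d blk=11 s=3: MISS | VC [5, 9, 31]
  [8] addr=0xee blk=29 s=1: L1-HIT | VC [5, 9, 31]
  [9] addr=0x2d blk=5 s=1: VC-HIT | VC [29, 9, 31]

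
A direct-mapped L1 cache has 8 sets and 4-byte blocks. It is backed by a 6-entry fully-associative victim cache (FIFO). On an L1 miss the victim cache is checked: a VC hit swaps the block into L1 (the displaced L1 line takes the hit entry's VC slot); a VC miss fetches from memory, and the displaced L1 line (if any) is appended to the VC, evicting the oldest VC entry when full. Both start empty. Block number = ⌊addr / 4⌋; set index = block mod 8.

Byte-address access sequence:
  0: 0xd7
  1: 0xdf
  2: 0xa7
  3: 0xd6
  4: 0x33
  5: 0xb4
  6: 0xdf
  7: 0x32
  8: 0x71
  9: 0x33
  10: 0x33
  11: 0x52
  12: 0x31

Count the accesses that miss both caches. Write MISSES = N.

MISSES = 7

  [0] addr=0xd7 blk=53 s=5: MISS | VC []
  [1] addr=0xdf blk=55 s=7: MISS | VC []
  [2] addr=0xa7 blk=41 s=1: MISS | VC []
  [3] addr=0xd6 blk=53 s=5: L1-HIT | VC []
  [4] addr=0x33 blk=12 s=4: MISS | VC []
  [5] addr=0xb4 blk=45 s=5: MISS | VC [53]
  [6] addr=0xdf blk=55 s=7: L1-HIT | VC [53]
  [7] addr=0x32 blk=12 s=4: L1-HIT | VC [53]
  [8] addr=0x71 blk=28 s=4: MISS | VC [53, 12]
  [9] addr=0x33 blk=12 s=4: VC-HIT | VC [53, 28]
  [10] addr=0x33 blk=12 s=4: L1-HIT | VC [53, 28]
  [11] addr=0x52 blk=20 s=4: MISS | VC [53, 28, 12]
  [12] addr=0x31 blk=12 s=4: VC-HIT | VC [53, 28, 20]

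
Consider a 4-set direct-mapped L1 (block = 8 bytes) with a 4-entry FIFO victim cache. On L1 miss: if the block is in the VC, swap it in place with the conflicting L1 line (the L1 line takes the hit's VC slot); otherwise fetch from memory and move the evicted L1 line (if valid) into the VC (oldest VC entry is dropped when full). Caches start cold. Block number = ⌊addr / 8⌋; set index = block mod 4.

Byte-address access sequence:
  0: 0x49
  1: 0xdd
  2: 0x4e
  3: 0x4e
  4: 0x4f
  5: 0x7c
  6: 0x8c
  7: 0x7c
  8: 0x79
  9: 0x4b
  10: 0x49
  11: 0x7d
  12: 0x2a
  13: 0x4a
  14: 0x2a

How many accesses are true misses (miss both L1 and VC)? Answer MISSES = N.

  [0] addr=0x49 blk=9 s=1: MISS | VC []
  [1] addr=0xdd blk=27 s=3: MISS | VC []
  [2] addr=0x4e blk=9 s=1: L1-HIT | VC []
  [3] addr=0x4e blk=9 s=1: L1-HIT | VC []
  [4] addr=0x4f blk=9 s=1: L1-HIT | VC []
  [5] addr=0x7c blk=15 s=3: MISS | VC [27]
  [6] addr=0x8c blk=17 s=1: MISS | VC [27, 9]
  [7] addr=0x7c blk=15 s=3: L1-HIT | VC [27, 9]
  [8] addr=0x79 blk=15 s=3: L1-HIT | VC [27, 9]
  [9] addr=0x4b blk=9 s=1: VC-HIT | VC [27, 17]
  [10] addr=0x49 blk=9 s=1: L1-HIT | VC [27, 17]
  [11] addr=0x7d blk=15 s=3: L1-HIT | VC [27, 17]
  [12] addr=0x2a blk=5 s=1: MISS | VC [27, 17, 9]
  [13] addr=0x4a blk=9 s=1: VC-HIT | VC [27, 17, 5]
  [14] addr=0x2a blk=5 s=1: VC-HIT | VC [27, 17, 9]

MISSES = 5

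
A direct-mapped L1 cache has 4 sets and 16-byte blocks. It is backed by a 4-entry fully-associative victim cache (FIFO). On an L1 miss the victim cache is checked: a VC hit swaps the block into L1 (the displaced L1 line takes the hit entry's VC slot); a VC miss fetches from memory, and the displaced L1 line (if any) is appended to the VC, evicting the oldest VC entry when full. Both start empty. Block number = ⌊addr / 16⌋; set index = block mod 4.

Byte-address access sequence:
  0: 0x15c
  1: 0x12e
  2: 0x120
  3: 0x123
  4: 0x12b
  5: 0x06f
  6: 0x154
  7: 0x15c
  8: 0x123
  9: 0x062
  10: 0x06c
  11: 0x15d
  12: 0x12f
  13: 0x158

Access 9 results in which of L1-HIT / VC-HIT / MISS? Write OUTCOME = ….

OUTCOME = VC-HIT

#0 0x15c→b21/s1 MISS; vc=[]
#1 0x12e→b18/s2 MISS; vc=[]
#2 0x120→b18/s2 L1-HIT; vc=[]
#3 0x123→b18/s2 L1-HIT; vc=[]
#4 0x12b→b18/s2 L1-HIT; vc=[]
#5 0x6f→b6/s2 MISS; vc=[18]
#6 0x154→b21/s1 L1-HIT; vc=[18]
#7 0x15c→b21/s1 L1-HIT; vc=[18]
#8 0x123→b18/s2 VC-HIT; vc=[6]
#9 0x62→b6/s2 VC-HIT; vc=[18]
#10 0x6c→b6/s2 L1-HIT; vc=[18]
#11 0x15d→b21/s1 L1-HIT; vc=[18]
#12 0x12f→b18/s2 VC-HIT; vc=[6]
#13 0x158→b21/s1 L1-HIT; vc=[6]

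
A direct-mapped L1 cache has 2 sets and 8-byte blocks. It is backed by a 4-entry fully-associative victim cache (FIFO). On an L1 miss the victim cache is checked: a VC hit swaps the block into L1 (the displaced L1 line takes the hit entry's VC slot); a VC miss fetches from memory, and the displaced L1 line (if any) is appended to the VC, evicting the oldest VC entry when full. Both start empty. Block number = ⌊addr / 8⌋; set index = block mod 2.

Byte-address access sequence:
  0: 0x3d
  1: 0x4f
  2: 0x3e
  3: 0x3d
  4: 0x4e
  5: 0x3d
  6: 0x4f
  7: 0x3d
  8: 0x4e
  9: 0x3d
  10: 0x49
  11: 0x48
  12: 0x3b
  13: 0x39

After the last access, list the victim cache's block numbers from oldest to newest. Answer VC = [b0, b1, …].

VC = [9]

0: 0x3d (blk 7, set 1) → MISS  vc=[]
1: 0x4f (blk 9, set 1) → MISS  vc=[7]
2: 0x3e (blk 7, set 1) → VC-HIT  vc=[9]
3: 0x3d (blk 7, set 1) → L1-HIT  vc=[9]
4: 0x4e (blk 9, set 1) → VC-HIT  vc=[7]
5: 0x3d (blk 7, set 1) → VC-HIT  vc=[9]
6: 0x4f (blk 9, set 1) → VC-HIT  vc=[7]
7: 0x3d (blk 7, set 1) → VC-HIT  vc=[9]
8: 0x4e (blk 9, set 1) → VC-HIT  vc=[7]
9: 0x3d (blk 7, set 1) → VC-HIT  vc=[9]
10: 0x49 (blk 9, set 1) → VC-HIT  vc=[7]
11: 0x48 (blk 9, set 1) → L1-HIT  vc=[7]
12: 0x3b (blk 7, set 1) → VC-HIT  vc=[9]
13: 0x39 (blk 7, set 1) → L1-HIT  vc=[9]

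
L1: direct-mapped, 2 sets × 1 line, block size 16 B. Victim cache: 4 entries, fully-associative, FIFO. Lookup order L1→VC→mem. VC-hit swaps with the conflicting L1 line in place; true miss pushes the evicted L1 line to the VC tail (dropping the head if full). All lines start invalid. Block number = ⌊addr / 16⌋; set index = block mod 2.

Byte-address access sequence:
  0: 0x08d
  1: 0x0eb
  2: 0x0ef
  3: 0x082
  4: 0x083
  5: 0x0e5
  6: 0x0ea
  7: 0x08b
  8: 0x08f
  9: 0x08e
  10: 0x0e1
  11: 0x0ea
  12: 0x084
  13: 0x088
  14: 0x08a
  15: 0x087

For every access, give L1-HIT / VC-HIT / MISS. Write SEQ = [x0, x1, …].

SEQ = [MISS, MISS, L1-HIT, VC-HIT, L1-HIT, VC-HIT, L1-HIT, VC-HIT, L1-HIT, L1-HIT, VC-HIT, L1-HIT, VC-HIT, L1-HIT, L1-HIT, L1-HIT]

0: 0x8d (blk 8, set 0) → MISS  vc=[]
1: 0xeb (blk 14, set 0) → MISS  vc=[8]
2: 0xef (blk 14, set 0) → L1-HIT  vc=[8]
3: 0x82 (blk 8, set 0) → VC-HIT  vc=[14]
4: 0x83 (blk 8, set 0) → L1-HIT  vc=[14]
5: 0xe5 (blk 14, set 0) → VC-HIT  vc=[8]
6: 0xea (blk 14, set 0) → L1-HIT  vc=[8]
7: 0x8b (blk 8, set 0) → VC-HIT  vc=[14]
8: 0x8f (blk 8, set 0) → L1-HIT  vc=[14]
9: 0x8e (blk 8, set 0) → L1-HIT  vc=[14]
10: 0xe1 (blk 14, set 0) → VC-HIT  vc=[8]
11: 0xea (blk 14, set 0) → L1-HIT  vc=[8]
12: 0x84 (blk 8, set 0) → VC-HIT  vc=[14]
13: 0x88 (blk 8, set 0) → L1-HIT  vc=[14]
14: 0x8a (blk 8, set 0) → L1-HIT  vc=[14]
15: 0x87 (blk 8, set 0) → L1-HIT  vc=[14]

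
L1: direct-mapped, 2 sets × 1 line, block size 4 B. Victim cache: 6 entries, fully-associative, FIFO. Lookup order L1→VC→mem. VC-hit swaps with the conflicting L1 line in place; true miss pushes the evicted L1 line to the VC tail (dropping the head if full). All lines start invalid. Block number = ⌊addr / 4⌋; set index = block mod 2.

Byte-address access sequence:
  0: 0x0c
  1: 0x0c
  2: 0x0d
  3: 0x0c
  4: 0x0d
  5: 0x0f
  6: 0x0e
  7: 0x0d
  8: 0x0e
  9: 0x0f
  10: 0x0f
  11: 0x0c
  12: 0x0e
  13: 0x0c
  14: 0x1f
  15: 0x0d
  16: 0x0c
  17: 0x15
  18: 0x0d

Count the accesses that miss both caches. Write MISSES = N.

MISSES = 3

  [0] addr=0xc blk=3 s=1: MISS | VC []
  [1] addr=0xc blk=3 s=1: L1-HIT | VC []
  [2] addr=0xd blk=3 s=1: L1-HIT | VC []
  [3] addr=0xc blk=3 s=1: L1-HIT | VC []
  [4] addr=0xd blk=3 s=1: L1-HIT | VC []
  [5] addr=0xf blk=3 s=1: L1-HIT | VC []
  [6] addr=0xe blk=3 s=1: L1-HIT | VC []
  [7] addr=0xd blk=3 s=1: L1-HIT | VC []
  [8] addr=0xe blk=3 s=1: L1-HIT | VC []
  [9] addr=0xf blk=3 s=1: L1-HIT | VC []
  [10] addr=0xf blk=3 s=1: L1-HIT | VC []
  [11] addr=0xc blk=3 s=1: L1-HIT | VC []
  [12] addr=0xe blk=3 s=1: L1-HIT | VC []
  [13] addr=0xc blk=3 s=1: L1-HIT | VC []
  [14] addr=0x1f blk=7 s=1: MISS | VC [3]
  [15] addr=0xd blk=3 s=1: VC-HIT | VC [7]
  [16] addr=0xc blk=3 s=1: L1-HIT | VC [7]
  [17] addr=0x15 blk=5 s=1: MISS | VC [7, 3]
  [18] addr=0xd blk=3 s=1: VC-HIT | VC [7, 5]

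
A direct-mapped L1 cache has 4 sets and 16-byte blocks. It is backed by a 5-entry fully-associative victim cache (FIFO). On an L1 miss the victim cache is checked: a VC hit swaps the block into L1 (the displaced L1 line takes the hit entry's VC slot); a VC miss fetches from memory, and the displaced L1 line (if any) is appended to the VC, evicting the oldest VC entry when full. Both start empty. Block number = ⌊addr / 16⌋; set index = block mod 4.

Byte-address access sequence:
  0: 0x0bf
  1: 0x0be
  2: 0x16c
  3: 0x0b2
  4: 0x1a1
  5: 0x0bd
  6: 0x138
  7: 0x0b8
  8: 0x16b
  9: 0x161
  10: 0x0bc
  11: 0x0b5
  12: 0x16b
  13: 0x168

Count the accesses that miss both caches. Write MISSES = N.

MISSES = 4

0: 0xbf (blk 11, set 3) → MISS  vc=[]
1: 0xbe (blk 11, set 3) → L1-HIT  vc=[]
2: 0x16c (blk 22, set 2) → MISS  vc=[]
3: 0xb2 (blk 11, set 3) → L1-HIT  vc=[]
4: 0x1a1 (blk 26, set 2) → MISS  vc=[22]
5: 0xbd (blk 11, set 3) → L1-HIT  vc=[22]
6: 0x138 (blk 19, set 3) → MISS  vc=[22, 11]
7: 0xb8 (blk 11, set 3) → VC-HIT  vc=[22, 19]
8: 0x16b (blk 22, set 2) → VC-HIT  vc=[26, 19]
9: 0x161 (blk 22, set 2) → L1-HIT  vc=[26, 19]
10: 0xbc (blk 11, set 3) → L1-HIT  vc=[26, 19]
11: 0xb5 (blk 11, set 3) → L1-HIT  vc=[26, 19]
12: 0x16b (blk 22, set 2) → L1-HIT  vc=[26, 19]
13: 0x168 (blk 22, set 2) → L1-HIT  vc=[26, 19]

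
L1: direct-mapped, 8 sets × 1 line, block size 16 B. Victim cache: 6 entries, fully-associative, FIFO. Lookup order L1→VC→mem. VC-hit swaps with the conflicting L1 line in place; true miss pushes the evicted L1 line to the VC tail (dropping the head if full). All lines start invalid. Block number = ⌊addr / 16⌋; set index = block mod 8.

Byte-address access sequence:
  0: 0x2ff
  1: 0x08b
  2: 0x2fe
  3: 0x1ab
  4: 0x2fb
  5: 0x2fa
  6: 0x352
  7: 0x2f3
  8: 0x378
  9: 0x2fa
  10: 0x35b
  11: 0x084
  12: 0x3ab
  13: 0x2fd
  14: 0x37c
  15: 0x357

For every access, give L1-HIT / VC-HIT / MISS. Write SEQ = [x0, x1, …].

#0 0x2ff→b47/s7 MISS; vc=[]
#1 0x8b→b8/s0 MISS; vc=[]
#2 0x2fe→b47/s7 L1-HIT; vc=[]
#3 0x1ab→b26/s2 MISS; vc=[]
#4 0x2fb→b47/s7 L1-HIT; vc=[]
#5 0x2fa→b47/s7 L1-HIT; vc=[]
#6 0x352→b53/s5 MISS; vc=[]
#7 0x2f3→b47/s7 L1-HIT; vc=[]
#8 0x378→b55/s7 MISS; vc=[47]
#9 0x2fa→b47/s7 VC-HIT; vc=[55]
#10 0x35b→b53/s5 L1-HIT; vc=[55]
#11 0x84→b8/s0 L1-HIT; vc=[55]
#12 0x3ab→b58/s2 MISS; vc=[55,26]
#13 0x2fd→b47/s7 L1-HIT; vc=[55,26]
#14 0x37c→b55/s7 VC-HIT; vc=[47,26]
#15 0x357→b53/s5 L1-HIT; vc=[47,26]

SEQ = [MISS, MISS, L1-HIT, MISS, L1-HIT, L1-HIT, MISS, L1-HIT, MISS, VC-HIT, L1-HIT, L1-HIT, MISS, L1-HIT, VC-HIT, L1-HIT]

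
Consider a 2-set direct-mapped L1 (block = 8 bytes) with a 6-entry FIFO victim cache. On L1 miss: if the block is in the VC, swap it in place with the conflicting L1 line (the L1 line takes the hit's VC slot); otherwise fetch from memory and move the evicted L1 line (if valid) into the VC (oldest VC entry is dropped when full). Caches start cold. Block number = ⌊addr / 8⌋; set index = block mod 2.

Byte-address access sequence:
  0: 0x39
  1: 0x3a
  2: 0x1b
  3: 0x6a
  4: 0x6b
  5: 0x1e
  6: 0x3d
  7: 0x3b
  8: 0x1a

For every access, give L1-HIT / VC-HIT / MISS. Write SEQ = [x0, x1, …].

0: 0x39 (blk 7, set 1) → MISS  vc=[]
1: 0x3a (blk 7, set 1) → L1-HIT  vc=[]
2: 0x1b (blk 3, set 1) → MISS  vc=[7]
3: 0x6a (blk 13, set 1) → MISS  vc=[7, 3]
4: 0x6b (blk 13, set 1) → L1-HIT  vc=[7, 3]
5: 0x1e (blk 3, set 1) → VC-HIT  vc=[7, 13]
6: 0x3d (blk 7, set 1) → VC-HIT  vc=[3, 13]
7: 0x3b (blk 7, set 1) → L1-HIT  vc=[3, 13]
8: 0x1a (blk 3, set 1) → VC-HIT  vc=[7, 13]

SEQ = [MISS, L1-HIT, MISS, MISS, L1-HIT, VC-HIT, VC-HIT, L1-HIT, VC-HIT]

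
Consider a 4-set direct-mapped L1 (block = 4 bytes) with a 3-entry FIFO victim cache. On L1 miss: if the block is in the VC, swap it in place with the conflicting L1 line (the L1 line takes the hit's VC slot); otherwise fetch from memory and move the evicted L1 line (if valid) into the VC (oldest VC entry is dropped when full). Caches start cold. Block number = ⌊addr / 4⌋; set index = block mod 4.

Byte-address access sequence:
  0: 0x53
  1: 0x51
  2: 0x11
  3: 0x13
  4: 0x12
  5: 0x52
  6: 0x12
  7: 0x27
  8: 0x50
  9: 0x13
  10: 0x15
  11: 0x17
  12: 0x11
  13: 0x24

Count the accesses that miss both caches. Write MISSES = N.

0: 0x53 (blk 20, set 0) → MISS  vc=[]
1: 0x51 (blk 20, set 0) → L1-HIT  vc=[]
2: 0x11 (blk 4, set 0) → MISS  vc=[20]
3: 0x13 (blk 4, set 0) → L1-HIT  vc=[20]
4: 0x12 (blk 4, set 0) → L1-HIT  vc=[20]
5: 0x52 (blk 20, set 0) → VC-HIT  vc=[4]
6: 0x12 (blk 4, set 0) → VC-HIT  vc=[20]
7: 0x27 (blk 9, set 1) → MISS  vc=[20]
8: 0x50 (blk 20, set 0) → VC-HIT  vc=[4]
9: 0x13 (blk 4, set 0) → VC-HIT  vc=[20]
10: 0x15 (blk 5, set 1) → MISS  vc=[20, 9]
11: 0x17 (blk 5, set 1) → L1-HIT  vc=[20, 9]
12: 0x11 (blk 4, set 0) → L1-HIT  vc=[20, 9]
13: 0x24 (blk 9, set 1) → VC-HIT  vc=[20, 5]

MISSES = 4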